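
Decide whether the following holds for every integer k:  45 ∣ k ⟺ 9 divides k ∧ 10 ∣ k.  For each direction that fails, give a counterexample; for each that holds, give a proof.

Only the reverse direction holds.

(⟹) This fails: take k = 45. Certainly 45 ∣ 45, but 10 ∤ 45.

(⟸) Suppose 9 ∣ k and 10 ∣ k. Any common multiple of 9 and 10 is a multiple of their lcm; here gcd(9, 10) = 1, so lcm(9, 10) = 9·10 = 90, so 90 ∣ k. Since 45 ∣ 90, it follows that 45 ∣ k.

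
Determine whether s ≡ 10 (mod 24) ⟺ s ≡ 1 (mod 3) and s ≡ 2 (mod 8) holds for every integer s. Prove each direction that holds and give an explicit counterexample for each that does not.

(⇒) Suppose s ≡ 10 (mod 24); write s = 24j + 10. Since 3 ∣ 24, reducing mod 3 gives s ≡ 10 ≡ 1 (mod 3); since 8 ∣ 24, reducing mod 8 gives s ≡ 10 ≡ 2 (mod 8).

(⇐) Conversely, if s ≡ 1 (mod 3) and s ≡ 2 (mod 8), then by the Chinese remainder theorem s ≡ 10 (mod 24). This is exactly s ≡ 10 (mod 24).

Both directions hold; the statement is true.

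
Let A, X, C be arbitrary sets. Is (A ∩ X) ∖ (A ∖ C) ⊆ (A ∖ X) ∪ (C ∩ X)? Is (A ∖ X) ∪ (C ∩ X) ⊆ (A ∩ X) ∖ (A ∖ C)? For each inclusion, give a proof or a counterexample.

The sets are not equal: only the forward inclusion holds.

(⟹) Let x ∈ (A ∩ X) ∖ (A ∖ C). Then x ∈ A ∩ X ∩ C, from which x ∈ (A ∖ X) ∪ (C ∩ X).

(⟸) This inclusion fails. Take A = {1}, X = ∅, C = ∅; then 1 ∈ (A ∖ X) ∪ (C ∩ X) but 1 ∉ (A ∩ X) ∖ (A ∖ C).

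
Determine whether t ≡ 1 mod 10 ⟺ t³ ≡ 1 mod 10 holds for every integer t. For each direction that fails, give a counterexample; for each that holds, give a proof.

(⇒) Suppose t ≡ 1 mod 10. Write t = 10j + 1. Then (10j + 1)³ = 1000j³ + 300j² + 30j + 1 = 10(100j³ + 30j² + 3j) + 1, so t³ ≡ 1 (mod 10).

(⇐) Conversely, suppose t³ ≡ 1 (mod 10). The only residue r in {0, …, 9} with r³ ≡ 1 (mod 10) is r = 1, so t ≡ 1 (mod 10).

Both implications hold.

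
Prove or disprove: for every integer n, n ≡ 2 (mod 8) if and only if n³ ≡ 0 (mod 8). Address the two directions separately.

The forward direction holds; the converse fails.

(⟸) This fails: take n = 0. Then 0³ = 0 ≡ 0 (mod 8), yet 0 ≡ 0 (mod 8), not 2.

(⟹) Suppose n ≡ 2 (mod 8). Write n = 8j + 2. Then (8j + 2)³ = 512j³ + 384j² + 96j + 8 = 8(64j³ + 48j² + 12j + 1) + 0, so n³ ≡ 0 (mod 8).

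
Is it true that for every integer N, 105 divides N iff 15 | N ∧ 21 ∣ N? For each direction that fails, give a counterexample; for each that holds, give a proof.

[⇒] If 105 ∣ N, write N = 105q. Since 105 = 7·15, N = 15·(7q), so 15 ∣ N; and since 105 = 5·21, N = 21·(5q), so 21 ∣ N.

[⇐] Suppose 15 ∣ N and 21 ∣ N. Any common multiple of 15 and 21 is a multiple of their lcm; here lcm(15, 21) = 15·21/gcd(15, 21) = 315/3 = 105, so 105 ∣ N.

The biconditional holds.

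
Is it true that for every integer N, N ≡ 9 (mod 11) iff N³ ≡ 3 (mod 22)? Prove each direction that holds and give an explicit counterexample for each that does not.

The forward direction fails; the converse holds.

Forward direction. This fails: take N = 20. Then 20 ≡ 9 (mod 11), but 20³ = 8000 ≡ 14 (mod 22), not 3.

Converse. The residues r modulo 22 with r³ ≡ 3 (mod 22) are exactly {9}, and each is ≡ 9 (mod 11).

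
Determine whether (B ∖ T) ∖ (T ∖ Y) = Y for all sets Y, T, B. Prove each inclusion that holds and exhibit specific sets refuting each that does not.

Forward inclusion. This inclusion fails. Take Y = ∅, T = ∅, B = {1}; then 1 ∈ (B ∖ T) ∖ (T ∖ Y) but 1 ∉ Y.

Reverse inclusion. This inclusion fails. Take Y = {1}, T = ∅, B = ∅; then 1 ∈ Y but 1 ∉ (B ∖ T) ∖ (T ∖ Y).

Both inclusions fail.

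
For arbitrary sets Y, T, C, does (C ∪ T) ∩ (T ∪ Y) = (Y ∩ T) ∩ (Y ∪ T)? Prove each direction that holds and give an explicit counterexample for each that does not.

Only the reverse inclusion holds.

(⟹) This inclusion fails. Take Y = ∅, T = {1}, C = ∅; then 1 ∈ (C ∪ T) ∩ (T ∪ Y) but 1 ∉ (Y ∩ T) ∩ (Y ∪ T).

(⟸) Let x ∈ (Y ∩ T) ∩ (Y ∪ T). Then either x ∈ Y ∩ T and x ∉ C; or x ∈ Y ∩ T ∩ C. In each case x ∈ (C ∪ T) ∩ (T ∪ Y), so (Y ∩ T) ∩ (Y ∪ T) ⊆ (C ∪ T) ∩ (T ∪ Y).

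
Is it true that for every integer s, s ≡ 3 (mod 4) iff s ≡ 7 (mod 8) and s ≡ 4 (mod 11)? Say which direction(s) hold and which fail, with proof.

(⇐) If s ≡ 7 (mod 8) and s ≡ 4 (mod 11), then by the Chinese remainder theorem s ≡ 15 (mod 88). Since 15 ≡ 3 (mod 4) and 4 ∣ 88, we get s ≡ 3 (mod 4).

(⇒) This fails: s = 3 gives 3 ≡ 3 (mod 4) but 3 ≡ 3 (mod 8), so the conjunction on the right does not hold.

Only the converse holds.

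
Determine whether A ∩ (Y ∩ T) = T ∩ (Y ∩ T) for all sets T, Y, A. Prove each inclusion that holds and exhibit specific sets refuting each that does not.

(⊆) holds; (⊇) fails.

Reverse inclusion. This inclusion fails. Take T = {1}, Y = {1}, A = ∅; then 1 ∈ T ∩ (Y ∩ T) but 1 ∉ A ∩ (Y ∩ T).

Forward inclusion. Let x ∈ A ∩ (Y ∩ T). Then x ∈ T ∩ Y ∩ A, from which x ∈ T ∩ (Y ∩ T).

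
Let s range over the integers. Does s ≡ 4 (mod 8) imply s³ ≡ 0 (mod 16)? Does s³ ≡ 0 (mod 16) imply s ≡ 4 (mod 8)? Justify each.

(⇒) holds; (⇐) fails.

(⇒) Suppose s ≡ 4 (mod 8). Working modulo 16, s ∈ {4, 12}; for each such r, r³ ≡ 0 (mod 16).

(⇐) This fails: take s = 0. Then 0³ = 0 ≡ 0 (mod 16), yet 0 ≡ 0 (mod 8), not 4.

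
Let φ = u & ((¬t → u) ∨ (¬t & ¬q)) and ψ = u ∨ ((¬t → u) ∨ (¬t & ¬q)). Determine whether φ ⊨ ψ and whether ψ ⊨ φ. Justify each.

(⇐) This fails. Under u = F, t = F, q = F, the left side is false but the right side is true.

(⇒) Assume the antecedent. If u is true, u ∨ ((¬t → u) ∨ (¬t & ¬q)) reduces to true regardless of the other variables. If u is false, the antecedent cannot hold. Either way u ∨ ((¬t → u) ∨ (¬t & ¬q)) holds.

The forward direction holds; the converse fails.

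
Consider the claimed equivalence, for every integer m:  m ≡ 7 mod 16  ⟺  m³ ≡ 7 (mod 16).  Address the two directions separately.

(⇐) Suppose m³ ≡ 7 (mod 16). The only residue r in {0, …, 15} with r³ ≡ 7 (mod 16) is r = 7, so m ≡ 7 (mod 16).

(⇒) Suppose m ≡ 7 mod 16. Write m = 16j + 7. Then (16j + 7)³ = 4096j³ + 5376j² + 2352j + 343 = 16(256j³ + 336j² + 147j + 21) + 7, so m³ ≡ 7 (mod 16).

Both directions hold; the statement is true.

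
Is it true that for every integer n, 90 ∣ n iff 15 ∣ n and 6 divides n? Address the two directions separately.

(⇒) holds; (⇐) fails.

[⇐] This fails: take n = 30. Both 15 ∣ 30 and 6 ∣ 30, yet 30 is not a multiple of 90 (since 30 = 0·90 + 30), so 90 ∤ 30.

[⇒] If 90 ∣ n, write n = 90q. Since 90 = 6·15, n = 15·(6q), so 15 ∣ n; and since 90 = 15·6, n = 6·(15q), so 6 ∣ n.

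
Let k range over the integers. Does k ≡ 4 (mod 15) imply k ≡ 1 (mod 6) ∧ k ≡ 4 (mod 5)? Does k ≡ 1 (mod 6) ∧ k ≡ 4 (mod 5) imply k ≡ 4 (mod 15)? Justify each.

[⇒] This fails: k = 4 gives 4 ≡ 4 (mod 15) but 4 ≡ 4 (mod 6), so the conjunction on the right does not hold.

[⇐] Conversely, if k ≡ 1 (mod 6) and k ≡ 4 (mod 5), then by the Chinese remainder theorem k ≡ 19 (mod 30). Since 19 ≡ 4 (mod 15) and 15 ∣ 30, we get k ≡ 4 (mod 15).

Only the reverse direction holds.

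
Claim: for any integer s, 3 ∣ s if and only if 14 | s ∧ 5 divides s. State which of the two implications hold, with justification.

(⇒) fails and (⇐) fails.

Forward direction. This fails: take s = 3. Certainly 3 ∣ 3, but 14 ∤ 3.

Converse. This fails: take s = 70. Both 14 ∣ 70 and 5 ∣ 70, yet 70 is not a multiple of 3 (since 70 = 23·3 + 1), so 3 ∤ 70.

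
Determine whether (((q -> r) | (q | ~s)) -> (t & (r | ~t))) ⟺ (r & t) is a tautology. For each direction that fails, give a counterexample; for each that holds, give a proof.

(→) Assume the antecedent. If s is true, the antecedent forces (s = T, r = T, q = F, t = T) or (s = T, r = T, q = T, t = T), and r & t holds there. If s is false, the antecedent forces (s = F, r = T, q = F, t = T) or (s = F, r = T, q = T, t = T), and r & t holds there. Either way r & t holds.

(←) Assume the antecedent. If s is true, the antecedent forces (s = T, r = T, q = F, t = T) or (s = T, r = T, q = T, t = T), and the consequent holds there. If s is false, the antecedent forces (s = F, r = T, q = F, t = T) or (s = F, r = T, q = T, t = T), and the consequent holds there. Either way the consequent holds.

Both directions hold.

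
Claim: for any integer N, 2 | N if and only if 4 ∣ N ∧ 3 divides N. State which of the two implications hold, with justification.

Forward direction. This fails: take N = 2. Certainly 2 ∣ 2, but 4 ∤ 2.

Converse. Suppose 4 ∣ N and 3 ∣ N. Any common multiple of 4 and 3 is a multiple of their lcm; here gcd(4, 3) = 1, so lcm(4, 3) = 4·3 = 12, so 12 ∣ N. Since 2 ∣ 12, it follows that 2 ∣ N.

Only the converse holds.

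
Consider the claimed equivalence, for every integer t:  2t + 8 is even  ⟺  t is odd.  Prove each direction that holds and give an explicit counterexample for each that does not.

Only the converse holds.

Forward direction. This fails: take t = 4. Then 2t + 8 = 16, which is even, yet t = 4 is even, not odd.

Converse. Suppose t is odd. Since 2 is even, 2t is even for every t, so 2t + 8 has the same parity as 8, which is even. Hence 2t + 8 is even.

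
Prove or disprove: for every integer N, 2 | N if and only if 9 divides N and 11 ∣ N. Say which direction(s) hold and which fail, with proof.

Neither direction holds.

[⇒] This fails: take N = 2. Certainly 2 ∣ 2, but 9 ∤ 2.

[⇐] This fails: take N = 99. Both 9 ∣ 99 and 11 ∣ 99, yet 99 is not a multiple of 2 (since 99 = 49·2 + 1), so 2 ∤ 99.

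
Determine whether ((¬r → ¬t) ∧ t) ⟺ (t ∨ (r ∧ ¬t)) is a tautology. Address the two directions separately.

(⇒) holds; (⇐) fails.

(⟹) Assume the antecedent. If r is true, t ∨ (r ∧ ¬t) reduces to true regardless of the other variables. If r is false, the antecedent cannot hold. Either way t ∨ (r ∧ ¬t) holds.

(⟸) This fails. Under r = T, t = F, the left side is false but the right side is true.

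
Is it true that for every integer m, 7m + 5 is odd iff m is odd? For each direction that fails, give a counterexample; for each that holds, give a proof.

Forward direction. This fails: m = 4 gives 7m + 5 = 33, which is odd, but 4 is even, not odd.

Converse. This also fails: m = 7 is odd, but 7m + 5 = 54 is even, not odd.

(⇒) fails and (⇐) fails.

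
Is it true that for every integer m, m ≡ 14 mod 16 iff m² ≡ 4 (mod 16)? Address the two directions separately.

The forward direction holds; the converse fails.

(←) This fails: take m = 2. Then 2² = 4 ≡ 4 (mod 16), yet 2 ≡ 2 (mod 16), not 14.

(→) Suppose m ≡ 14 mod 16. Write m = 16j + 14. Then (16j + 14)² = 256j² + 448j + 196 = 16(16j² + 28j + 12) + 4, so m² ≡ 4 (mod 16).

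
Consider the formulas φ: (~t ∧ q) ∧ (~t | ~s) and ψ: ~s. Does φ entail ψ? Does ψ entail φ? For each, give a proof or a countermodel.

Neither implication holds.

(→) This fails. Under t = F, s = T, q = T, the left side is true but the right side is false.

(←) This fails. Under t = F, s = F, q = F, the left side is false but the right side is true.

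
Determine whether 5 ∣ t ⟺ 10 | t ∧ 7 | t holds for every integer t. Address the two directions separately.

[⇒] This fails: take t = 5. Certainly 5 ∣ 5, but 10 ∤ 5.

[⇐] Suppose 10 ∣ t and 7 ∣ t. Any common multiple of 10 and 7 is a multiple of their lcm; here gcd(10, 7) = 1, so lcm(10, 7) = 10·7 = 70, so 70 ∣ t. Since 5 ∣ 70, it follows that 5 ∣ t.

(⇒) fails; (⇐) holds.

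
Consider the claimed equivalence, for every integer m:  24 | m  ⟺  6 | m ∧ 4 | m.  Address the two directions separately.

Not equivalent: only (⇒) holds.

(⟹) If 24 ∣ m, write m = 24q. Since 24 = 4·6, m = 6·(4q), so 6 ∣ m; and since 24 = 6·4, m = 4·(6q), so 4 ∣ m.

(⟸) This fails: take m = 12. Both 6 ∣ 12 and 4 ∣ 12, yet 12 is not a multiple of 24 (since 12 = 0·24 + 12), so 24 ∤ 12.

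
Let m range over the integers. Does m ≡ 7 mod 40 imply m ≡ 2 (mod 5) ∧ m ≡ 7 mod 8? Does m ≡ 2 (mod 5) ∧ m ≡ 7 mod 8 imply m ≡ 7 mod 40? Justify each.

The biconditional holds.

(⇐) If m ≡ 2 (mod 5) and m ≡ 7 (mod 8), then by the Chinese remainder theorem m ≡ 7 (mod 40). This is exactly m ≡ 7 (mod 40).

(⇒) Suppose m ≡ 7 (mod 40); write m = 40j + 7. Since 5 ∣ 40, reducing mod 5 gives m ≡ 7 ≡ 2 (mod 5); since 8 ∣ 40, reducing mod 8 gives m ≡ 7 (mod 8).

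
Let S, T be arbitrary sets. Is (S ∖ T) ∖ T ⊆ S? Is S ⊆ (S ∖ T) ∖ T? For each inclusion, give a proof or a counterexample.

The sets are not equal: only the forward inclusion holds.

(⊆) Let x ∈ (S ∖ T) ∖ T. Then x ∈ S and x ∉ T, from which x ∈ S.

(⊇) This inclusion fails. Take S = {1}, T = {1}; then 1 ∈ S but 1 ∉ (S ∖ T) ∖ T.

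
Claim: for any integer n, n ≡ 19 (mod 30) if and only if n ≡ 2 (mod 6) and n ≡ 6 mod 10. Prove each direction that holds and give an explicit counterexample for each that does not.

Neither implication holds.

(⇒) This fails: n = 19 gives 19 ≡ 19 (mod 30) but 19 ≡ 1 (mod 6), so the conjunction on the right does not hold.

(⇐) This fails: n = 26 satisfies both congruences on the right (26 ≡ 2 mod 6 and 26 ≡ 6 mod 10) yet 26 ≡ 26 (mod 30), not 19.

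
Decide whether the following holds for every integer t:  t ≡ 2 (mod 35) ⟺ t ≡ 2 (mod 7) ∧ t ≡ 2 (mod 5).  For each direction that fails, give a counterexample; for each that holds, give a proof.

(⟹) Suppose t ≡ 2 (mod 35); write t = 35j + 2. Since 7 ∣ 35, reducing mod 7 gives t ≡ 2 (mod 7); since 5 ∣ 35, reducing mod 5 gives t ≡ 2 (mod 5).

(⟸) Conversely, if t ≡ 2 (mod 7) and t ≡ 2 (mod 5), then by the Chinese remainder theorem t ≡ 2 (mod 35). This is exactly t ≡ 2 (mod 35).

Both directions hold.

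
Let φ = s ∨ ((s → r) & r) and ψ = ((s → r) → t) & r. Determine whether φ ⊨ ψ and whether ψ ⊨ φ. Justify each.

[⇒] This fails. Under r = T, s = F, t = F, the left side is true but the right side is false.

[⇐] Assume the antecedent. If r is true, s ∨ ((s → r) & r) reduces to true regardless of the other variables. If r is false, the antecedent cannot hold. Either way s ∨ ((s → r) & r) holds.

(⇒) fails; (⇐) holds.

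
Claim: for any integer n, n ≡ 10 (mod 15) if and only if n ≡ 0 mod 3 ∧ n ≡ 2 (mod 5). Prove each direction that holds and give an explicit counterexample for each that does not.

(⇒) fails and (⇐) fails.

(⇒) This fails: n = 10 gives 10 ≡ 10 (mod 15) but 10 ≡ 1 (mod 3), so the conjunction on the right does not hold.

(⇐) This fails: n = 12 satisfies both congruences on the right (12 ≡ 0 mod 3 and 12 ≡ 2 mod 5) yet 12 ≡ 12 (mod 15), not 10.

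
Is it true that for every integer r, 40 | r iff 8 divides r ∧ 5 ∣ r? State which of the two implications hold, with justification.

(←) Suppose 8 ∣ r and 5 ∣ r. Any common multiple of 8 and 5 is a multiple of their lcm; here gcd(8, 5) = 1, so lcm(8, 5) = 8·5 = 40, so 40 ∣ r.

(→) If 40 ∣ r, write r = 40q. Since 40 = 5·8, r = 8·(5q), so 8 ∣ r; and since 40 = 8·5, r = 5·(8q), so 5 ∣ r.

Both directions hold; the statement is true.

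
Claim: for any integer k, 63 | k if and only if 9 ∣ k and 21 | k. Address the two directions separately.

(⇒) If 63 ∣ k, write k = 63q. Since 63 = 7·9, k = 9·(7q), so 9 ∣ k; and since 63 = 3·21, k = 21·(3q), so 21 ∣ k.

(⇐) Suppose 9 ∣ k and 21 ∣ k. Any common multiple of 9 and 21 is a multiple of their lcm; here lcm(9, 21) = 9·21/gcd(9, 21) = 189/3 = 63, so 63 ∣ k.

The biconditional holds.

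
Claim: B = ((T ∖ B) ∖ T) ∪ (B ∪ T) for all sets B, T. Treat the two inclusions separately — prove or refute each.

(⟸) This inclusion fails. Take B = ∅, T = {1}; then 1 ∈ ((T ∖ B) ∖ T) ∪ (B ∪ T) but 1 ∉ B.

(⟹) Let x ∈ B. Then either x ∈ B and x ∉ T; or x ∈ B ∩ T. In each case x ∈ ((T ∖ B) ∖ T) ∪ (B ∪ T), so B ⊆ ((T ∖ B) ∖ T) ∪ (B ∪ T).

The sets are not equal: only the forward inclusion holds.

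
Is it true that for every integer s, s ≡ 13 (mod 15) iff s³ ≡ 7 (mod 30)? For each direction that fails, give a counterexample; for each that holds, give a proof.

Not equivalent: only (⇐) holds.

(⇒) This fails: take s = 28. Then 28 ≡ 13 (mod 15), but 28³ = 21952 ≡ 22 (mod 30), not 7.

(⇐) Conversely, the residues r modulo 30 with r³ ≡ 7 (mod 30) are exactly {13}, and each is ≡ 13 (mod 15).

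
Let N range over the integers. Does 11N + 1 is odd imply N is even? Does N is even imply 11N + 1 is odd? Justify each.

[⇒] Suppose 11N + 1 is odd. Since 11 is odd, 11N and N have the same parity, so 11N + 1 ≡ N + 1 (mod 2). As 1 is odd, 11N + 1 is odd exactly when N is even. Thus N is even.

[⇐] Conversely, suppose N is even; write N = 2j. Then 11N + 1 = 11·(2j) + 1 = 2·11j + 1, which is odd.

Equivalent; both directions hold.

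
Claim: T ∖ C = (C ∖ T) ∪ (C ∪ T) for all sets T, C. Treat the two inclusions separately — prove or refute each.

The sets are not equal: only the forward inclusion holds.

(⊆) Let x ∈ T ∖ C. Then x ∈ T and x ∉ C, from which x ∈ (C ∖ T) ∪ (C ∪ T).

(⊇) This inclusion fails. Take T = ∅, C = {1}; then 1 ∈ (C ∖ T) ∪ (C ∪ T) but 1 ∉ T ∖ C.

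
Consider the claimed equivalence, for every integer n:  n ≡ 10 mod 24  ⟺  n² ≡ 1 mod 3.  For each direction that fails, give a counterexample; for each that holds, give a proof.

Only the forward direction holds.

[⇐] This fails: take n = 1. Then 1² = 1 ≡ 1 (mod 3), yet 1 ≡ 1 (mod 24), not 10.

[⇒] Suppose n ≡ 10 (mod 24). Then n² ≡ 10² = 100 (mod 24), and since 3 ∣ 24, also n² ≡ 1 (mod 3).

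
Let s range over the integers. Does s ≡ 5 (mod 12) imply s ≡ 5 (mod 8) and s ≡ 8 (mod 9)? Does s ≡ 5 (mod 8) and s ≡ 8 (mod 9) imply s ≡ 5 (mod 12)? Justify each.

Forward direction. This fails: s = 65 gives 65 ≡ 5 (mod 12) but 65 ≡ 1 (mod 8), so the conjunction on the right does not hold.

Converse. If s ≡ 5 (mod 8) and s ≡ 8 (mod 9), then by the Chinese remainder theorem s ≡ 53 (mod 72). Since 53 ≡ 5 (mod 12) and 12 ∣ 72, we get s ≡ 5 (mod 12).

Only the converse holds.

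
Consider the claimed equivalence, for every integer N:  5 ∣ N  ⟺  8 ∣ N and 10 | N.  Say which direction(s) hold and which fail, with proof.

(⇒) This fails: take N = 5. Certainly 5 ∣ 5, but 8 ∤ 5.

(⇐) Suppose 8 ∣ N and 10 ∣ N. Any common multiple of 8 and 10 is a multiple of their lcm; here lcm(8, 10) = 8·10/gcd(8, 10) = 80/2 = 40, so 40 ∣ N. Since 5 ∣ 40, it follows that 5 ∣ N.

Not equivalent: only (⇐) holds.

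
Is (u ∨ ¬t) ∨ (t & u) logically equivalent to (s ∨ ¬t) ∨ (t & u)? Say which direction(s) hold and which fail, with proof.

Only the forward direction holds.

Converse. This fails. Under s = T, u = F, t = T, the left side is false but the right side is true.

Forward direction. Assume the antecedent. If u is true, (s ∨ ¬t) ∨ (t & u) reduces to true regardless of the other variables. If u is false, the antecedent forces (s = F, u = F, t = F) or (s = T, u = F, t = F), and (s ∨ ¬t) ∨ (t & u) holds there. Either way (s ∨ ¬t) ∨ (t & u) holds.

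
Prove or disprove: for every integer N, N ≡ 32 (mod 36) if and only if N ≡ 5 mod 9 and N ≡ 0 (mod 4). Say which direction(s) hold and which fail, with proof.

Forward direction. Suppose N ≡ 32 (mod 36); write N = 36j + 32. Since 9 ∣ 36, reducing mod 9 gives N ≡ 32 ≡ 5 (mod 9); since 4 ∣ 36, reducing mod 4 gives N ≡ 32 ≡ 0 (mod 4).

Converse. If N ≡ 5 (mod 9) and N ≡ 0 (mod 4), then by the Chinese remainder theorem N ≡ 32 (mod 36). This is exactly N ≡ 32 (mod 36).

Equivalent; both directions hold.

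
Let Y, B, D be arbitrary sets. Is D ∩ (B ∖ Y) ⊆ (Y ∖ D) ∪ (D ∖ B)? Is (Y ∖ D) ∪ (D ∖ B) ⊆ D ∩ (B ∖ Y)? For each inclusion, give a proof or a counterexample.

(⟹) This inclusion fails. Take Y = ∅, B = {1}, D = {1}; then 1 ∈ D ∩ (B ∖ Y) but 1 ∉ (Y ∖ D) ∪ (D ∖ B).

(⟸) This inclusion fails. Take Y = {1}, B = ∅, D = ∅; then 1 ∈ (Y ∖ D) ∪ (D ∖ B) but 1 ∉ D ∩ (B ∖ Y).

Both inclusions fail.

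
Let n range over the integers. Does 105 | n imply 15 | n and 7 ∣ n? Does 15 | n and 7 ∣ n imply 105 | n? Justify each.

The biconditional holds.

[⇒] If 105 ∣ n, write n = 105q. Since 105 = 7·15, n = 15·(7q), so 15 ∣ n; and since 105 = 15·7, n = 7·(15q), so 7 ∣ n.

[⇐] Suppose 15 ∣ n and 7 ∣ n. Any common multiple of 15 and 7 is a multiple of their lcm; here gcd(15, 7) = 1, so lcm(15, 7) = 15·7 = 105, so 105 ∣ n.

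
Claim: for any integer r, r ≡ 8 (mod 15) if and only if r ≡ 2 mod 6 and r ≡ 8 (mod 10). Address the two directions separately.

Only the converse holds.

[⇒] This fails: r = 23 gives 23 ≡ 8 (mod 15) but 23 ≡ 5 (mod 6), so the conjunction on the right does not hold.

[⇐] Conversely, if r ≡ 2 (mod 6) and r ≡ 8 (mod 10), then by the Chinese remainder theorem r ≡ 8 (mod 30). Since 8 ≡ 8 (mod 15) and 15 ∣ 30, we get r ≡ 8 (mod 15).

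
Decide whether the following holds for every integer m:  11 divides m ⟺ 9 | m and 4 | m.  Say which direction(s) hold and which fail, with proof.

(⇒) fails and (⇐) fails.

(⟹) This fails: take m = 11. Certainly 11 ∣ 11, but 9 ∤ 11.

(⟸) This fails: take m = 36. Both 9 ∣ 36 and 4 ∣ 36, yet 36 is not a multiple of 11 (since 36 = 3·11 + 3), so 11 ∤ 36.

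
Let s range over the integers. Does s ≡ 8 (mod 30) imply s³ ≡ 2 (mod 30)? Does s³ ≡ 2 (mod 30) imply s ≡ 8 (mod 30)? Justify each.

[⇒] Suppose s ≡ 8 (mod 30). Write s = 30j + 8. Then (30j + 8)³ = 27000j³ + 21600j² + 5760j + 512 = 30(900j³ + 720j² + 192j + 17) + 2, so s³ ≡ 2 (mod 30).

[⇐] Conversely, suppose s³ ≡ 2 (mod 30). The only residue r in {0, …, 29} with r³ ≡ 2 (mod 30) is r = 8, so s ≡ 8 (mod 30).

Both implications hold.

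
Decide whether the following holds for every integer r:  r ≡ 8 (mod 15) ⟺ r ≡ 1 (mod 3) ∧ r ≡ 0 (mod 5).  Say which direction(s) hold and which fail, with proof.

Neither implication holds.

(⇒) This fails: r = 8 gives 8 ≡ 8 (mod 15) but 8 ≡ 2 (mod 3), so the conjunction on the right does not hold.

(⇐) This fails: r = 10 satisfies both congruences on the right (10 ≡ 1 mod 3 and 10 ≡ 0 mod 5) yet 10 ≡ 10 (mod 15), not 8.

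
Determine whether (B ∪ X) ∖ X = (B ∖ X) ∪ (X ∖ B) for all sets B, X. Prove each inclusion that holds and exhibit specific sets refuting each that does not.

Forward inclusion. Let x ∈ (B ∪ X) ∖ X. Then x ∈ B and x ∉ X, from which x ∈ (B ∖ X) ∪ (X ∖ B).

Reverse inclusion. This inclusion fails. Take B = ∅, X = {1}; then 1 ∈ (B ∖ X) ∪ (X ∖ B) but 1 ∉ (B ∪ X) ∖ X.

(⊆) holds; (⊇) fails.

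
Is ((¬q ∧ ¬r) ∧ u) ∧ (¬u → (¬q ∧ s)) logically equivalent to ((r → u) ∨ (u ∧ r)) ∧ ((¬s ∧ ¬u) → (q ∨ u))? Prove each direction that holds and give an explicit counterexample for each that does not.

[⇐] This fails. Under q = T, s = F, r = F, u = F, the left side is false but the right side is true.

[⇒] Assume the antecedent. If q is true, the antecedent cannot hold. If q is false, the antecedent forces (q = F, s = F, r = F, u = T) or (q = F, s = T, r = F, u = T), and the consequent holds there. Either way the consequent holds.

(⇒) holds; (⇐) fails.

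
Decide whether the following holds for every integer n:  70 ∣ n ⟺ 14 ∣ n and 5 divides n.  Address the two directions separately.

(→) If 70 ∣ n, write n = 70q. Since 70 = 5·14, n = 14·(5q), so 14 ∣ n; and since 70 = 14·5, n = 5·(14q), so 5 ∣ n.

(←) Suppose 14 ∣ n and 5 ∣ n. Any common multiple of 14 and 5 is a multiple of their lcm; here gcd(14, 5) = 1, so lcm(14, 5) = 14·5 = 70, so 70 ∣ n.

Both directions hold; the statement is true.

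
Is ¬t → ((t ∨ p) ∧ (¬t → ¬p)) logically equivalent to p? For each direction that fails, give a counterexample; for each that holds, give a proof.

(⟹) This fails. Under p = F, t = T, the left side is true but the right side is false.

(⟸) This fails. Under p = T, t = F, the left side is false but the right side is true.

Neither direction holds.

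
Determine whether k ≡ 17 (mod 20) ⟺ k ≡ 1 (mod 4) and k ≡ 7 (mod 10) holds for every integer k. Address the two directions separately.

Both directions hold.

(→) Suppose k ≡ 17 (mod 20); write k = 20j + 17. Since 4 ∣ 20, reducing mod 4 gives k ≡ 17 ≡ 1 (mod 4); since 10 ∣ 20, reducing mod 10 gives k ≡ 17 ≡ 7 (mod 10).

(←) Conversely, if k ≡ 1 (mod 4) and k ≡ 7 (mod 10), then by the Chinese remainder theorem k ≡ 17 (mod 20). This is exactly k ≡ 17 (mod 20).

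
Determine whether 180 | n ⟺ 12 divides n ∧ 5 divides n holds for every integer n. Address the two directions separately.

Only the forward implication holds.

Converse. This fails: take n = 60. Both 12 ∣ 60 and 5 ∣ 60, yet 60 is not a multiple of 180 (since 60 = 0·180 + 60), so 180 ∤ 60.

Forward direction. If 180 ∣ n, write n = 180q. Since 180 = 15·12, n = 12·(15q), so 12 ∣ n; and since 180 = 36·5, n = 5·(36q), so 5 ∣ n.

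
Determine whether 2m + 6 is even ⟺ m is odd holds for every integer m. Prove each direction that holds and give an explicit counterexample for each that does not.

Converse. Suppose m is odd. Since 2 is even, 2m is even for every m, so 2m + 6 has the same parity as 6, which is even. Hence 2m + 6 is even.

Forward direction. This fails: take m = 2. Then 2m + 6 = 10, which is even, yet m = 2 is even, not odd.

Only the reverse direction holds.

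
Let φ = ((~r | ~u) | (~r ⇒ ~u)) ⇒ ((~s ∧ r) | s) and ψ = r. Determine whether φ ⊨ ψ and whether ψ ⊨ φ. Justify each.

The forward direction fails; the converse holds.

(⟹) This fails. Under r = F, u = F, s = T, the left side is true but the right side is false.

(⟸) Assume the antecedent. If r is true, the consequent reduces to true regardless of the other variables. If r is false, the antecedent cannot hold. Either way the consequent holds.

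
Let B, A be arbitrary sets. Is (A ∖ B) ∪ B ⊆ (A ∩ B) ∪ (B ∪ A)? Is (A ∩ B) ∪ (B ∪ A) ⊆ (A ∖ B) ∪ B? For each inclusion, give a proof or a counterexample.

(⟸) Let x ∈ (A ∩ B) ∪ (B ∪ A). Then either x ∈ B and x ∉ A; or x ∈ A and x ∉ B; or x ∈ B ∩ A. In each case x ∈ (A ∖ B) ∪ B, so (A ∩ B) ∪ (B ∪ A) ⊆ (A ∖ B) ∪ B.

(⟹) Let x ∈ (A ∖ B) ∪ B. Then either x ∈ B and x ∉ A; or x ∈ A and x ∉ B; or x ∈ B ∩ A. In each case x ∈ (A ∩ B) ∪ (B ∪ A), so (A ∖ B) ∪ B ⊆ (A ∩ B) ∪ (B ∪ A).

Both inclusions hold.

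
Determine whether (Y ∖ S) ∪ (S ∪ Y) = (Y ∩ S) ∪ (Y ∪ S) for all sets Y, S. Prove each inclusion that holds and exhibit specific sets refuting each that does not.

Both inclusions hold.

(⟹) Let x ∈ (Y ∖ S) ∪ (S ∪ Y). Then either x ∈ Y and x ∉ S; or x ∈ S and x ∉ Y; or x ∈ Y ∩ S. In each case x ∈ (Y ∩ S) ∪ (Y ∪ S), so (Y ∖ S) ∪ (S ∪ Y) ⊆ (Y ∩ S) ∪ (Y ∪ S).

(⟸) Let x ∈ (Y ∩ S) ∪ (Y ∪ S). Then either x ∈ Y and x ∉ S; or x ∈ S and x ∉ Y; or x ∈ Y ∩ S. In each case x ∈ (Y ∖ S) ∪ (S ∪ Y), so (Y ∩ S) ∪ (Y ∪ S) ⊆ (Y ∖ S) ∪ (S ∪ Y).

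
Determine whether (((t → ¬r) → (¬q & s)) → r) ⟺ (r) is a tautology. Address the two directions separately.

[⇐] Assume the antecedent. If r is true, ((t → ¬r) → (¬q & s)) → r reduces to true regardless of the other variables. If r is false, the antecedent cannot hold. Either way ((t → ¬r) → (¬q & s)) → r holds.

[⇒] This fails. Under t = F, q = F, r = F, s = F, the left side is true but the right side is false.

Not equivalent: only (⇐) holds.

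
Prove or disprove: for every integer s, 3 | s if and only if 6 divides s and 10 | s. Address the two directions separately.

Not equivalent: only (⇐) holds.

[⇐] Suppose 6 ∣ s and 10 ∣ s. Any common multiple of 6 and 10 is a multiple of their lcm; here lcm(6, 10) = 6·10/gcd(6, 10) = 60/2 = 30, so 30 ∣ s. Since 3 ∣ 30, it follows that 3 ∣ s.

[⇒] This fails: take s = 3. Certainly 3 ∣ 3, but 6 ∤ 3.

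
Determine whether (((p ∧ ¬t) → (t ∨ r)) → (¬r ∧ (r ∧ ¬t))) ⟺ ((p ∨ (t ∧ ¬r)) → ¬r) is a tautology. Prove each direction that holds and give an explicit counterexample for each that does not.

The forward direction holds; the converse fails.

(⟸) This fails. Under p = F, r = F, t = F, the left side is false but the right side is true.

(⟹) Assume the antecedent. If p is true, the antecedent forces (p = T, r = F, t = F), and (p ∨ (t ∧ ¬r)) → ¬r holds there. If p is false, the antecedent cannot hold. Either way (p ∨ (t ∧ ¬r)) → ¬r holds.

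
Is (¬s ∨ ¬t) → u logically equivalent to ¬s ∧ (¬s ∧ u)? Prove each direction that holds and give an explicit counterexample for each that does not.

(⇒) This fails. Under s = T, t = T, u = F, the left side is true but the right side is false.

(⇐) Assume the antecedent. If s is true, the antecedent cannot hold. If s is false, the antecedent forces (s = F, t = F, u = T) or (s = F, t = T, u = T), and (¬s ∨ ¬t) → u holds there. Either way (¬s ∨ ¬t) → u holds.

(⇒) fails; (⇐) holds.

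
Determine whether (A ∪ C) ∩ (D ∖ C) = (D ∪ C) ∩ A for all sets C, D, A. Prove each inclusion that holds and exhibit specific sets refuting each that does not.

(⟹) Let x ∈ (A ∪ C) ∩ (D ∖ C). Then x ∈ D ∩ A and x ∉ C, from which x ∈ (D ∪ C) ∩ A.

(⟸) This inclusion fails. Take C = {1}, D = ∅, A = {1}; then 1 ∈ (D ∪ C) ∩ A but 1 ∉ (A ∪ C) ∩ (D ∖ C).

The sets are not equal: only the forward inclusion holds.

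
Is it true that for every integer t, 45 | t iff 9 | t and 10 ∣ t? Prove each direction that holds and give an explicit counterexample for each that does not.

Only the converse holds.

(⟹) This fails: take t = 45. Certainly 45 ∣ 45, but 10 ∤ 45.

(⟸) Suppose 9 ∣ t and 10 ∣ t. Any common multiple of 9 and 10 is a multiple of their lcm; here gcd(9, 10) = 1, so lcm(9, 10) = 9·10 = 90, so 90 ∣ t. Since 45 ∣ 90, it follows that 45 ∣ t.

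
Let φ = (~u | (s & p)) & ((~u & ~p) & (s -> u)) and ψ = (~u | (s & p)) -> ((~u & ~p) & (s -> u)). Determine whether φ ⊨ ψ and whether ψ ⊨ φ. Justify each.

[⇒] Assume the antecedent. If u is true, the antecedent cannot hold. If u is false, the antecedent forces (u = F, s = F, p = F), and the consequent holds there. Either way the consequent holds.

[⇐] This fails. Under u = T, s = F, p = F, the left side is false but the right side is true.

(⇒) holds; (⇐) fails.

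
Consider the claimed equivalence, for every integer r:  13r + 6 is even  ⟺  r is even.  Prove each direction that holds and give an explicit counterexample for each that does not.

Converse. Suppose r is even; write r = 2j. Then 13r + 6 = 13·(2j) + 6 = 2·13j + 6, which is even.

Forward direction. Suppose 13r + 6 is even. Since 13 is odd, 13r and r have the same parity, so 13r + 6 ≡ r + 6 (mod 2). As 6 is even, 13r + 6 is even exactly when r is even. Thus r is even.

Both directions hold.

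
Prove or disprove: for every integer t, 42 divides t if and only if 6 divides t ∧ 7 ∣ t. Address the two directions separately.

[⇒] If 42 ∣ t, write t = 42q. Since 42 = 7·6, t = 6·(7q), so 6 ∣ t; and since 42 = 6·7, t = 7·(6q), so 7 ∣ t.

[⇐] Suppose 6 ∣ t and 7 ∣ t. Any common multiple of 6 and 7 is a multiple of their lcm; here gcd(6, 7) = 1, so lcm(6, 7) = 6·7 = 42, so 42 ∣ t.

Both directions hold; the statement is true.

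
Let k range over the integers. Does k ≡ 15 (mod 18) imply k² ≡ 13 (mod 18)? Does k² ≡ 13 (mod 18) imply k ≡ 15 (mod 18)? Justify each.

Neither direction holds.

Forward direction. This fails: take k = 15. Then 15 ≡ 15 (mod 18), but 15² = 225 ≡ 9 (mod 18), not 13.

Converse. This fails: take k = 7. Then 7² = 49 ≡ 13 (mod 18), yet 7 ≡ 7 (mod 18), not 15.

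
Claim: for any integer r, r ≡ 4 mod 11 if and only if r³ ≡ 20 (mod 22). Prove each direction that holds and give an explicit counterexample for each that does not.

(⇐) The residues r modulo 22 with r³ ≡ 20 (mod 22) are exactly {4}, and each is ≡ 4 (mod 11).

(⇒) This fails: take r = 15. Then 15 ≡ 4 (mod 11), but 15³ = 3375 ≡ 9 (mod 22), not 20.

Only the converse holds.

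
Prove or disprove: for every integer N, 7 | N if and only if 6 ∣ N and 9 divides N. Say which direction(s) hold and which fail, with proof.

Neither implication holds.

[⇒] This fails: take N = 7. Certainly 7 ∣ 7, but 6 ∤ 7.

[⇐] This fails: take N = 18. Both 6 ∣ 18 and 9 ∣ 18, yet 18 is not a multiple of 7 (since 18 = 2·7 + 4), so 7 ∤ 18.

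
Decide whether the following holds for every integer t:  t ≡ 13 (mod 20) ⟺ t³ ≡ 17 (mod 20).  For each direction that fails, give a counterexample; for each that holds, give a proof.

Both directions hold; the statement is true.

(→) Suppose t ≡ 13 (mod 20). Write t = 20j + 13. Then (20j + 13)³ = 8000j³ + 15600j² + 10140j + 2197 = 20(400j³ + 780j² + 507j + 109) + 17, so t³ ≡ 17 (mod 20).

(←) Conversely, suppose t³ ≡ 17 (mod 20). The only residue r in {0, …, 19} with r³ ≡ 17 (mod 20) is r = 13, so t ≡ 13 (mod 20).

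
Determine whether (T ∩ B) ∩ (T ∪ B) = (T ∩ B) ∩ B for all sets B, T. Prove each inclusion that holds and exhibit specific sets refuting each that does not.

Both inclusions hold.

(⟸) Let x ∈ (T ∩ B) ∩ B. Then x ∈ B ∩ T, from which x ∈ (T ∩ B) ∩ (T ∪ B).

(⟹) Let x ∈ (T ∩ B) ∩ (T ∪ B). Then x ∈ B ∩ T, from which x ∈ (T ∩ B) ∩ B.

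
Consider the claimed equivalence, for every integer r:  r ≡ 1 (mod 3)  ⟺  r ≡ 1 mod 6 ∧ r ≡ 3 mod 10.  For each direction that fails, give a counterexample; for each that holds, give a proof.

Only the converse holds.

Forward direction. This fails: r = 1 gives 1 ≡ 1 (mod 3) but 1 ≡ 1 (mod 10), so the conjunction on the right does not hold.

Converse. If r ≡ 1 (mod 6) and r ≡ 3 (mod 10), then by the Chinese remainder theorem r ≡ 13 (mod 30). Since 13 ≡ 1 (mod 3) and 3 ∣ 30, we get r ≡ 1 (mod 3).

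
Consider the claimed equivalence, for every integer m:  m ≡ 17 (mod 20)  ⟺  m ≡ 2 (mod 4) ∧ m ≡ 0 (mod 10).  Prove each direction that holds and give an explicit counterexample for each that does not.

[⇒] This fails: m = 17 gives 17 ≡ 17 (mod 20) but 17 ≡ 1 (mod 4), so the conjunction on the right does not hold.

[⇐] This fails: m = 10 satisfies both congruences on the right (10 ≡ 2 mod 4 and 10 ≡ 0 mod 10) yet 10 ≡ 10 (mod 20), not 17.

(⇒) fails and (⇐) fails.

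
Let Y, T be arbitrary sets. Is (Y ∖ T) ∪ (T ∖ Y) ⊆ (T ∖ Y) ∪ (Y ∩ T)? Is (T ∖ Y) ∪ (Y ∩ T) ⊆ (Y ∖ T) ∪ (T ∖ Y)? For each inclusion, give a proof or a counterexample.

(⟹) This inclusion fails. Take Y = {1}, T = ∅; then 1 ∈ (Y ∖ T) ∪ (T ∖ Y) but 1 ∉ (T ∖ Y) ∪ (Y ∩ T).

(⟸) This inclusion fails. Take Y = {1}, T = {1}; then 1 ∈ (T ∖ Y) ∪ (Y ∩ T) but 1 ∉ (Y ∖ T) ∪ (T ∖ Y).

Neither inclusion holds.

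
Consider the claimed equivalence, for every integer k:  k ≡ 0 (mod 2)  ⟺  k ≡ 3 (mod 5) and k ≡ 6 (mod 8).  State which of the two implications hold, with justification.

The forward direction fails; the converse holds.

(⇒) This fails: k = 0 gives 0 ≡ 0 (mod 2) but 0 ≡ 0 (mod 5), so the conjunction on the right does not hold.

(⇐) Conversely, if k ≡ 3 (mod 5) and k ≡ 6 (mod 8), then by the Chinese remainder theorem k ≡ 38 (mod 40). Since 38 ≡ 0 (mod 2) and 2 ∣ 40, we get k ≡ 0 (mod 2).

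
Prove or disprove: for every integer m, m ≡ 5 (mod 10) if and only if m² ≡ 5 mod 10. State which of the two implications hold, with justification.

Both directions hold.

(⇒) Suppose m ≡ 5 (mod 10). Write m = 10j + 5. Then (10j + 5)² = 100j² + 100j + 25 = 10(10j² + 10j + 2) + 5, so m² ≡ 5 (mod 10).

(⇐) Conversely, suppose m² ≡ 5 (mod 10). The only residue r in {0, …, 9} with r² ≡ 5 (mod 10) is r = 5, so m ≡ 5 (mod 10).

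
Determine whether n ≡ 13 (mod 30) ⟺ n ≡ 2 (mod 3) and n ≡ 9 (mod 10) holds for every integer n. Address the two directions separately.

(→) This fails: n = 13 gives 13 ≡ 13 (mod 30) but 13 ≡ 1 (mod 3), so the conjunction on the right does not hold.

(←) This fails: n = 29 satisfies both congruences on the right (29 ≡ 2 mod 3 and 29 ≡ 9 mod 10) yet 29 ≡ 29 (mod 30), not 13.

(⇒) fails and (⇐) fails.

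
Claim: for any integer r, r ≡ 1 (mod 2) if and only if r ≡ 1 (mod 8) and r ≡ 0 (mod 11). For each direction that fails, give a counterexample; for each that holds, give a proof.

Forward direction. This fails: r = 1 gives 1 ≡ 1 (mod 2) but 1 ≡ 1 (mod 11), so the conjunction on the right does not hold.

Converse. If r ≡ 1 (mod 8) and r ≡ 0 (mod 11), then by the Chinese remainder theorem r ≡ 33 (mod 88). Since 33 ≡ 1 (mod 2) and 2 ∣ 88, we get r ≡ 1 (mod 2).

The forward direction fails; the converse holds.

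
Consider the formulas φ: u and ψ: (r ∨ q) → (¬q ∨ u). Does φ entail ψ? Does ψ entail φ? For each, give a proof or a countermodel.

Converse. This fails. Under q = F, r = F, u = F, the left side is false but the right side is true.

Forward direction. Assume the antecedent. If q is true, the antecedent forces (q = T, r = F, u = T) or (q = T, r = T, u = T), and (r ∨ q) → (¬q ∨ u) holds there. If q is false, (r ∨ q) → (¬q ∨ u) reduces to true regardless of the other variables. Either way (r ∨ q) → (¬q ∨ u) holds.

(⇒) holds; (⇐) fails.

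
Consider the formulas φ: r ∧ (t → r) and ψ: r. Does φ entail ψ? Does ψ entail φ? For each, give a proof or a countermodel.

The biconditional holds.

[⇒] Assume the antecedent. If t is true, the antecedent forces (t = T, r = T), and r holds there. If t is false, the antecedent forces (t = F, r = T), and r holds there. Either way r holds.

[⇐] Assume the antecedent. If t is true, the antecedent forces (t = T, r = T), and r ∧ (t → r) holds there. If t is false, the antecedent forces (t = F, r = T), and r ∧ (t → r) holds there. Either way r ∧ (t → r) holds.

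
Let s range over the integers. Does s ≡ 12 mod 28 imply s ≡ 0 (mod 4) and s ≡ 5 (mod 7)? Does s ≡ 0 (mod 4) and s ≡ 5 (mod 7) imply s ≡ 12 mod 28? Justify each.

Equivalent; both directions hold.

(→) Suppose s ≡ 12 (mod 28); write s = 28j + 12. Since 4 ∣ 28, reducing mod 4 gives s ≡ 12 ≡ 0 (mod 4); since 7 ∣ 28, reducing mod 7 gives s ≡ 12 ≡ 5 (mod 7).

(←) Conversely, if s ≡ 0 (mod 4) and s ≡ 5 (mod 7), then by the Chinese remainder theorem s ≡ 12 (mod 28). This is exactly s ≡ 12 (mod 28).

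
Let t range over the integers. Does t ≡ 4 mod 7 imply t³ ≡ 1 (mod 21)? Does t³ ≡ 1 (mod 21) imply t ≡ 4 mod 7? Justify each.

[⇒] This fails: take t = 11. Then 11 ≡ 4 (mod 7), but 11³ = 1331 ≡ 8 (mod 21), not 1.

[⇐] This fails: take t = 1. Then 1³ = 1 ≡ 1 (mod 21), yet 1 ≡ 1 (mod 7), not 4.

Neither direction holds.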